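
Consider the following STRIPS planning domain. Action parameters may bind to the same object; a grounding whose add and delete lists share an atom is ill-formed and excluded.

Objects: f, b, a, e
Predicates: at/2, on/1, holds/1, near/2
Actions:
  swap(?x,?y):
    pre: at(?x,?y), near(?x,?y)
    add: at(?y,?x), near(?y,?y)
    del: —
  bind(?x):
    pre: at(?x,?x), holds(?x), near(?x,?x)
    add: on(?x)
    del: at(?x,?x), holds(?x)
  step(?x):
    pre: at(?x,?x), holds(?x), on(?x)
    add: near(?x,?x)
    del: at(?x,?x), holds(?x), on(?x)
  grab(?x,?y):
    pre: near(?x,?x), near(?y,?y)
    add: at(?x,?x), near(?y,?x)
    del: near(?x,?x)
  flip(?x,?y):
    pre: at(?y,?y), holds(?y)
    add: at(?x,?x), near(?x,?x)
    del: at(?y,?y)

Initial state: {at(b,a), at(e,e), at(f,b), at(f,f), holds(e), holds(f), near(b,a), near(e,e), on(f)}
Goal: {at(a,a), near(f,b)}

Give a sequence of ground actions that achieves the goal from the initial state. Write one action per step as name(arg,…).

1. flip(b,f)  →  {at(b,a), at(b,b), at(e,e), at(f,b), holds(e), holds(f), near(b,a), near(b,b), near(e,e), on(f)}
2. flip(f,e)  →  {at(b,a), at(b,b), at(f,b), at(f,f), holds(e), holds(f), near(b,a), near(b,b), near(e,e), near(f,f), on(f)}
3. grab(b,f)  →  {at(b,a), at(b,b), at(f,b), at(f,f), holds(e), holds(f), near(b,a), near(e,e), near(f,b), near(f,f), on(f)}
4. flip(a,f)  →  {at(a,a), at(b,a), at(b,b), at(f,b), holds(e), holds(f), near(a,a), near(b,a), near(e,e), near(f,b), near(f,f), on(f)}

flip(b,f); flip(f,e); grab(b,f); flip(a,f)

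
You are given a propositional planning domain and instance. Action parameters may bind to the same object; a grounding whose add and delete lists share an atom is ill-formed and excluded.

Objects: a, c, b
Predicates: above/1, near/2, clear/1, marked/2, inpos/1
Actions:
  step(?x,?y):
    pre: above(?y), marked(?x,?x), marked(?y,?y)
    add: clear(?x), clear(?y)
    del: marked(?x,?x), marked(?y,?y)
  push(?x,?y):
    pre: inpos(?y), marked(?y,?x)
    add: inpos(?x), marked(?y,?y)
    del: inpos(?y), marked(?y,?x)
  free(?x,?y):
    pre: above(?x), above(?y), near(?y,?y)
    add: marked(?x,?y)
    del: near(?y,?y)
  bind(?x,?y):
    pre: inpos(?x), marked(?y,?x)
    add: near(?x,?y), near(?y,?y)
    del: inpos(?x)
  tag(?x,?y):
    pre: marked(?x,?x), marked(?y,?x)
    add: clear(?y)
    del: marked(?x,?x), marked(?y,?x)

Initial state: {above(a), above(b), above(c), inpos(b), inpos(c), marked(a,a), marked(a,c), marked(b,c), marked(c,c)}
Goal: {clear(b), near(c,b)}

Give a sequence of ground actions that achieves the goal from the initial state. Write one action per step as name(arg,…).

1. bind(c,b)  →  {above(a), above(b), above(c), inpos(b), marked(a,a), marked(a,c), marked(b,c), marked(c,c), near(b,b), near(c,b)}
2. tag(c,b)  →  {above(a), above(b), above(c), clear(b), inpos(b), marked(a,a), marked(a,c), near(b,b), near(c,b)}

bind(c,b); tag(c,b)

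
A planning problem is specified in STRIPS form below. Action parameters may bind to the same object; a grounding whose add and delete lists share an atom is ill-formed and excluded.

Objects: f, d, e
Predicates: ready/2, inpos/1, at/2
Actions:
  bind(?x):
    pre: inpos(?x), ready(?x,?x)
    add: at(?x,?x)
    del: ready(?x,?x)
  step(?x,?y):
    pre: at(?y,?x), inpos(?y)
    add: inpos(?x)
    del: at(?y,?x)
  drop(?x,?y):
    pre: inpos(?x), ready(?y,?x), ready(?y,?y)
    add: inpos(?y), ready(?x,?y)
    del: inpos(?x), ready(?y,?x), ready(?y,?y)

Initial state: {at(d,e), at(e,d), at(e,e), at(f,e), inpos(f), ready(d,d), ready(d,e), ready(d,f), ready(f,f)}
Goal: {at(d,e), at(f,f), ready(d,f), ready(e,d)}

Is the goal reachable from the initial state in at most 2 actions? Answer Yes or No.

No

1. bind(f)  →  {at(d,e), at(e,d), at(e,e), at(f,e), at(f,f), inpos(f), ready(d,d), ready(d,e), ready(d,f)}
2. step(e,f)  →  {at(d,e), at(e,d), at(e,e), at(f,f), inpos(e), inpos(f), ready(d,d), ready(d,e), ready(d,f)}
3. drop(e,d)  →  {at(d,e), at(e,d), at(e,e), at(f,f), inpos(d), inpos(f), ready(d,f), ready(e,d)}
optimal plan length = 3; 3 > 2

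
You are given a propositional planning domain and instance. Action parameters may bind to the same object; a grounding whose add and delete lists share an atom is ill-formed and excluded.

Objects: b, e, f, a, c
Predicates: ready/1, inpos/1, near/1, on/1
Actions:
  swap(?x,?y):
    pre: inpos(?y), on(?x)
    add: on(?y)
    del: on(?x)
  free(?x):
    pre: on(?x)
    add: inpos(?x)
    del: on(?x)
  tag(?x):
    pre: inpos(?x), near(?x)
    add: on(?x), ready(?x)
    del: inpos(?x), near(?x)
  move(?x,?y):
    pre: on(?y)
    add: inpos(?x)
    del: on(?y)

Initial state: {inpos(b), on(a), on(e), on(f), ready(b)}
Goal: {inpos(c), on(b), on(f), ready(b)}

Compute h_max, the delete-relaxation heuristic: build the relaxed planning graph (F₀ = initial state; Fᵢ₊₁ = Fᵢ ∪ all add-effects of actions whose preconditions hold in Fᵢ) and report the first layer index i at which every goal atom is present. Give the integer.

1

F0 = init (5 atoms)
F1 = F0 ∪ {inpos(a), inpos(c), inpos(e), inpos(f), on(b)}  (10 atoms)
goal ⊆ F1  ⇒  h_max = 1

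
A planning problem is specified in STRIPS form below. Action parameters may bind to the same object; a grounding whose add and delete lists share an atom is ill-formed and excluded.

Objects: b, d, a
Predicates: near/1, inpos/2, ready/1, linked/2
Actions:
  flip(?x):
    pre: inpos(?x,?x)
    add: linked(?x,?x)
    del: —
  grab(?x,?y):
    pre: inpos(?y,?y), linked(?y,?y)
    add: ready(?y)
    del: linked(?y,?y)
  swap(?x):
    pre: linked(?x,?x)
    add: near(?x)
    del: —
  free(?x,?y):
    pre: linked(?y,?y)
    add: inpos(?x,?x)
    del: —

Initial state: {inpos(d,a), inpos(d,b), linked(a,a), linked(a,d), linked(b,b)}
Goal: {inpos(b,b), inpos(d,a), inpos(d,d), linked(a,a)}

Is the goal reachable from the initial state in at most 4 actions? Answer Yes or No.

1. free(b,b)  →  {inpos(b,b), inpos(d,a), inpos(d,b), linked(a,a), linked(a,d), linked(b,b)}
2. free(d,b)  →  {inpos(b,b), inpos(d,a), inpos(d,b), inpos(d,d), linked(a,a), linked(a,d), linked(b,b)}
optimal plan length = 2; 2 ≤ 4

Yes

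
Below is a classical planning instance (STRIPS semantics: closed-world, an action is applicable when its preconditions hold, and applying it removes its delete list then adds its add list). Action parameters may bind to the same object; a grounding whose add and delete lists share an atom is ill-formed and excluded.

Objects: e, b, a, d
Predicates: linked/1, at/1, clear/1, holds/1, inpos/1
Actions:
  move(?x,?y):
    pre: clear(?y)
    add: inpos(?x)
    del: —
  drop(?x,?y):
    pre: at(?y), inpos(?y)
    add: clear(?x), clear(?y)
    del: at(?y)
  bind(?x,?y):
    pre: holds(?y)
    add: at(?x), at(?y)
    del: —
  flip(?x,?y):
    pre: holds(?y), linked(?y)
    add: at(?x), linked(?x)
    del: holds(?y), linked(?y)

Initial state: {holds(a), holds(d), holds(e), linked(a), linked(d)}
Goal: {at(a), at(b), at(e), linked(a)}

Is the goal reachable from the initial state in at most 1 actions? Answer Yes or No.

No

1. bind(e,e)  →  {at(e), holds(a), holds(d), holds(e), linked(a), linked(d)}
2. bind(b,a)  →  {at(a), at(b), at(e), holds(a), holds(d), holds(e), linked(a), linked(d)}
optimal plan length = 2; 2 > 1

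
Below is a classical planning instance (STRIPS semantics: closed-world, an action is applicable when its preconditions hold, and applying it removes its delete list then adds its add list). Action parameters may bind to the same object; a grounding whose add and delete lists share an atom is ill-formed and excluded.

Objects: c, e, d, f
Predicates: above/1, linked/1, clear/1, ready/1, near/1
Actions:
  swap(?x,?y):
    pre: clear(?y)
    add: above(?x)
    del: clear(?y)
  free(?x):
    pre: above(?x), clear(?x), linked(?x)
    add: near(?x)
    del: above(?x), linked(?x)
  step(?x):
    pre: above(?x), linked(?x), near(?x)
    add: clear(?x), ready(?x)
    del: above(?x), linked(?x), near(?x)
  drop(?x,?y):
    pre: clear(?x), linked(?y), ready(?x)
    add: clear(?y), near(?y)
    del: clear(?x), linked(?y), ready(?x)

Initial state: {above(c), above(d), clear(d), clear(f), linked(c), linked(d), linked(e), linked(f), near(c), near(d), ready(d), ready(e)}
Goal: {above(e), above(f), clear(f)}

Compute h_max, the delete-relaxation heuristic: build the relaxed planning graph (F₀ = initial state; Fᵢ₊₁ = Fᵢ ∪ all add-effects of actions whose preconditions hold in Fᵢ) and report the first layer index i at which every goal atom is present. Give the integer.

1

F0 = init (12 atoms)
F1 = F0 ∪ {above(e), above(f), clear(c), clear(e), near(e), near(f), ready(c)}  (19 atoms)
goal ⊆ F1  ⇒  h_max = 1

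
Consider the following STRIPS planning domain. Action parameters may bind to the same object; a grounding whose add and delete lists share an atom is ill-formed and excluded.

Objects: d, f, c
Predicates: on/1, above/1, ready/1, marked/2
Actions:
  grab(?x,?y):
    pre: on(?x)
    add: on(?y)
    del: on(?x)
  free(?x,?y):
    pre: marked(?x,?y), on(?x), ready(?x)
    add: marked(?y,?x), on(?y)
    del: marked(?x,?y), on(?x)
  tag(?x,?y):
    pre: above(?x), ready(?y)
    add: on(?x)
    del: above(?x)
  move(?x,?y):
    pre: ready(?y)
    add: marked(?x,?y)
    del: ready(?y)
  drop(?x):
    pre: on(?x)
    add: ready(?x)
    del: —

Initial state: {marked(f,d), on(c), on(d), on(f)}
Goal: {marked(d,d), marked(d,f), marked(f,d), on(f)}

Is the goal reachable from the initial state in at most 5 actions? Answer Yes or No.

Yes

1. drop(d)  →  {marked(f,d), on(c), on(d), on(f), ready(d)}
2. move(d,d)  →  {marked(d,d), marked(f,d), on(c), on(d), on(f)}
3. drop(f)  →  {marked(d,d), marked(f,d), on(c), on(d), on(f), ready(f)}
4. move(d,f)  →  {marked(d,d), marked(d,f), marked(f,d), on(c), on(d), on(f)}
optimal plan length = 4; 4 ≤ 5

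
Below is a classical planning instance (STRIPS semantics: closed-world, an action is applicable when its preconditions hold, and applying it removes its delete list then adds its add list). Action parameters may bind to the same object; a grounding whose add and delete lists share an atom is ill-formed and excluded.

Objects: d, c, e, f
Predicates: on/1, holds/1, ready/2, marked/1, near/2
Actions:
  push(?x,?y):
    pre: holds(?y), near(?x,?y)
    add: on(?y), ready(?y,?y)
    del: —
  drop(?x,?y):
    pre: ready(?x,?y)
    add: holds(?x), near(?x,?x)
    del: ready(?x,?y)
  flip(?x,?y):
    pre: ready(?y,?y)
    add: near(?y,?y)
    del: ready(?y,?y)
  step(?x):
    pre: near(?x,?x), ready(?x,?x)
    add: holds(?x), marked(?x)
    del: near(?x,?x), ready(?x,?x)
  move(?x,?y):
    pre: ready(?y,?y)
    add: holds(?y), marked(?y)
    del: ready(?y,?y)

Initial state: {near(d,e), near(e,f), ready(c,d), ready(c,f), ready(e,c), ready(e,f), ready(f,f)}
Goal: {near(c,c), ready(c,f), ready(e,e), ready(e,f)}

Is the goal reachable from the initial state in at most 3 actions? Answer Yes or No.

1. drop(c,d)  →  {holds(c), near(c,c), near(d,e), near(e,f), ready(c,f), ready(e,c), ready(e,f), ready(f,f)}
2. drop(e,c)  →  {holds(c), holds(e), near(c,c), near(d,e), near(e,e), near(e,f), ready(c,f), ready(e,f), ready(f,f)}
3. push(d,e)  →  {holds(c), holds(e), near(c,c), near(d,e), near(e,e), near(e,f), on(e), ready(c,f), ready(e,e), ready(e,f), ready(f,f)}
optimal plan length = 3; 3 ≤ 3

Yes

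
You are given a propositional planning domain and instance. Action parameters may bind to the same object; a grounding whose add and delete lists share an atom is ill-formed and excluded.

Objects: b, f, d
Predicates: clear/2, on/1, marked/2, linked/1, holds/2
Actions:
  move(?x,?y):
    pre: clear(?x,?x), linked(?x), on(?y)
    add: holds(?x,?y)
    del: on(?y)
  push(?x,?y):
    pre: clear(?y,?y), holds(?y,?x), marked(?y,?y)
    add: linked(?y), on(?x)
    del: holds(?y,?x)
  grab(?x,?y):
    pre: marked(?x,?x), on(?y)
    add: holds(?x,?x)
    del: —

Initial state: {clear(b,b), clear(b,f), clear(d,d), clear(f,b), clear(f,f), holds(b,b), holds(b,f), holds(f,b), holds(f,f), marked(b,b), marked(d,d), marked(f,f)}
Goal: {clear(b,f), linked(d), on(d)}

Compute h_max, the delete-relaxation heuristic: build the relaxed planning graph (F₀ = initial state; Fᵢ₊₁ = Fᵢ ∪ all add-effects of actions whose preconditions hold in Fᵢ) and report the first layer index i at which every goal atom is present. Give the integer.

3

F0 = init (12 atoms)
F1 = F0 ∪ {linked(b), linked(f), on(b), on(f)}  (16 atoms)
F2 = F1 ∪ {holds(d,d)}  (17 atoms)
F3 = F2 ∪ {linked(d), on(d)}  (19 atoms)
goal ⊆ F3  ⇒  h_max = 3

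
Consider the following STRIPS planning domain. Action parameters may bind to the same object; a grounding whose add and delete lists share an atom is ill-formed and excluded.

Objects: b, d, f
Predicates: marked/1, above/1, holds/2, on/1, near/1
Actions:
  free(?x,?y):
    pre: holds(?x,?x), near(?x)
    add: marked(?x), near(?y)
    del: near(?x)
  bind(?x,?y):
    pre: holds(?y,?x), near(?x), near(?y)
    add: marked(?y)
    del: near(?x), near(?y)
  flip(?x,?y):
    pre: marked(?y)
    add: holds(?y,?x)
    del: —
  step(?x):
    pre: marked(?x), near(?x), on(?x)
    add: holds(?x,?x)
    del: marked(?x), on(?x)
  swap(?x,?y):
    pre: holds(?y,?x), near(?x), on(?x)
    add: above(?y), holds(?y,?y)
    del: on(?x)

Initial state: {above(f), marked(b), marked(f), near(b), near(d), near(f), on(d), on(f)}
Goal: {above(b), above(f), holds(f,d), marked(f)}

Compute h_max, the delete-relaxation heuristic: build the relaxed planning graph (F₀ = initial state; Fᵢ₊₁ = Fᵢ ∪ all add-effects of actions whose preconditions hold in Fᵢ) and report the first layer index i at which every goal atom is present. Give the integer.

2

F0 = init (8 atoms)
F1 = F0 ∪ {holds(b,b), holds(b,d), holds(b,f), holds(f,b), holds(f,d), holds(f,f)}  (14 atoms)
F2 = F1 ∪ {above(b)}  (15 atoms)
goal ⊆ F2  ⇒  h_max = 2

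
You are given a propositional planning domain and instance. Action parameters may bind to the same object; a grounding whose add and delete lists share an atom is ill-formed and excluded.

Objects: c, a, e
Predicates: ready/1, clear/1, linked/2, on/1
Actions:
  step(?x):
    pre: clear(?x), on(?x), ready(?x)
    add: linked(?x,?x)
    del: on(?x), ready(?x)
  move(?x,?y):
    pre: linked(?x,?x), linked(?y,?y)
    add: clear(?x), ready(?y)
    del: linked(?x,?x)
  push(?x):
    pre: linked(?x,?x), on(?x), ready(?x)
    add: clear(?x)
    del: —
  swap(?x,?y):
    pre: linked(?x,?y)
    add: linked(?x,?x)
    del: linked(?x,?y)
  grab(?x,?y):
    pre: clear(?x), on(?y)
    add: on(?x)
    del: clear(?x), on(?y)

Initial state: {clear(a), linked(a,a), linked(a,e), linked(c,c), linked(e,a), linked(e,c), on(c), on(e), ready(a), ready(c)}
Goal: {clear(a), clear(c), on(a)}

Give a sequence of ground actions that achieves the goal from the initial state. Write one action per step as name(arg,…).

1. move(c,c)  →  {clear(a), clear(c), linked(a,a), linked(a,e), linked(e,a), linked(e,c), on(c), on(e), ready(a), ready(c)}
2. grab(a,c)  →  {clear(c), linked(a,a), linked(a,e), linked(e,a), linked(e,c), on(a), on(e), ready(a), ready(c)}
3. move(a,a)  →  {clear(a), clear(c), linked(a,e), linked(e,a), linked(e,c), on(a), on(e), ready(a), ready(c)}

move(c,c); grab(a,c); move(a,a)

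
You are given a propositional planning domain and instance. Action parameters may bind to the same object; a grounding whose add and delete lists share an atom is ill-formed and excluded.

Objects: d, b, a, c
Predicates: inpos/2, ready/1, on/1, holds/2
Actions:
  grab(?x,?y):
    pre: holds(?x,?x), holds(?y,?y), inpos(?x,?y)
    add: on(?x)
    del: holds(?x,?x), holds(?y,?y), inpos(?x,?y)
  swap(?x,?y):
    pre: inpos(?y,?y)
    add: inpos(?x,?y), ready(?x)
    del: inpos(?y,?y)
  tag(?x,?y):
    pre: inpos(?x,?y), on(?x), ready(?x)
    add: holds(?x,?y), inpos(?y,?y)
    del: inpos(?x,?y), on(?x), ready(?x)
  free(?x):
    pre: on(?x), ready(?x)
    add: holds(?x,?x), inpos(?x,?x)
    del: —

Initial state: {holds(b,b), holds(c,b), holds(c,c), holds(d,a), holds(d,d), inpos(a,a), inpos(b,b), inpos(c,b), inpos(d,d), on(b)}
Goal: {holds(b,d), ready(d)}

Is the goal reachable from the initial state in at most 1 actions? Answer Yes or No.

No

1. swap(d,b)  →  {holds(b,b), holds(c,b), holds(c,c), holds(d,a), holds(d,d), inpos(a,a), inpos(c,b), inpos(d,b), inpos(d,d), on(b), ready(d)}
2. swap(b,d)  →  {holds(b,b), holds(c,b), holds(c,c), holds(d,a), holds(d,d), inpos(a,a), inpos(b,d), inpos(c,b), inpos(d,b), on(b), ready(b), ready(d)}
3. tag(b,d)  →  {holds(b,b), holds(b,d), holds(c,b), holds(c,c), holds(d,a), holds(d,d), inpos(a,a), inpos(c,b), inpos(d,b), inpos(d,d), ready(d)}
optimal plan length = 3; 3 > 1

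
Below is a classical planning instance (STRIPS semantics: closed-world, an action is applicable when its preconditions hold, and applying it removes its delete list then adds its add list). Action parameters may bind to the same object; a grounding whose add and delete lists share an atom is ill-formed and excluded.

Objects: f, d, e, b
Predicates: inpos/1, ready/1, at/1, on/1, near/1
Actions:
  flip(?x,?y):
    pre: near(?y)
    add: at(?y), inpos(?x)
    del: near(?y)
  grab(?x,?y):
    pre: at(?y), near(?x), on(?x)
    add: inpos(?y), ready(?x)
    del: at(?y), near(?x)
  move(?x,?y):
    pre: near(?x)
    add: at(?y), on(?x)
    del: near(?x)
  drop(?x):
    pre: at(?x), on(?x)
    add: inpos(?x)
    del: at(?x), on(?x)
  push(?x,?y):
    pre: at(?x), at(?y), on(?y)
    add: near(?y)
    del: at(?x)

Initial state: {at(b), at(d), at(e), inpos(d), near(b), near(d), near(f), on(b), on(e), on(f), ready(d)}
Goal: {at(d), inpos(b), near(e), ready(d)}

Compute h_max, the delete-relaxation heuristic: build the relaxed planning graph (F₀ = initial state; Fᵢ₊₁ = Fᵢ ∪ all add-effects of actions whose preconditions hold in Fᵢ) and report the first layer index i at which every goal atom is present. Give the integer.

F0 = init (11 atoms)
F1 = F0 ∪ {at(f), inpos(b), inpos(e), inpos(f), near(e), on(d), ready(b), ready(f)}  (19 atoms)
goal ⊆ F1  ⇒  h_max = 1

1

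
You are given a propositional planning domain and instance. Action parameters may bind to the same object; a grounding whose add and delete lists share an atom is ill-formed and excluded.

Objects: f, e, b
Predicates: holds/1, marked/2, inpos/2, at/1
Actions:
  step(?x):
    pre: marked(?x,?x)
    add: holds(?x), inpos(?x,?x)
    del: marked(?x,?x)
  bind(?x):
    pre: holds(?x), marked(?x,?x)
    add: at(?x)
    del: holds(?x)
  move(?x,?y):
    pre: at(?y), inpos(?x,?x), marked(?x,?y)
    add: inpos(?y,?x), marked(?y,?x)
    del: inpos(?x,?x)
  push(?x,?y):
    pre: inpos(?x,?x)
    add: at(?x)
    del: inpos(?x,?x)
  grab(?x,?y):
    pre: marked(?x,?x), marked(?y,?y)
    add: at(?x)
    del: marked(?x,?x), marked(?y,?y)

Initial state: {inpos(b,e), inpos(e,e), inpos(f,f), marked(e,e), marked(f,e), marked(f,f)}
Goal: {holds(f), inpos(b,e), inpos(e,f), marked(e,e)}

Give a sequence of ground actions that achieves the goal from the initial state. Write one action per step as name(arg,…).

1. step(f)  →  {holds(f), inpos(b,e), inpos(e,e), inpos(f,f), marked(e,e), marked(f,e)}
2. push(e,f)  →  {at(e), holds(f), inpos(b,e), inpos(f,f), marked(e,e), marked(f,e)}
3. move(f,e)  →  {at(e), holds(f), inpos(b,e), inpos(e,f), marked(e,e), marked(e,f), marked(f,e)}

step(f); push(e,f); move(f,e)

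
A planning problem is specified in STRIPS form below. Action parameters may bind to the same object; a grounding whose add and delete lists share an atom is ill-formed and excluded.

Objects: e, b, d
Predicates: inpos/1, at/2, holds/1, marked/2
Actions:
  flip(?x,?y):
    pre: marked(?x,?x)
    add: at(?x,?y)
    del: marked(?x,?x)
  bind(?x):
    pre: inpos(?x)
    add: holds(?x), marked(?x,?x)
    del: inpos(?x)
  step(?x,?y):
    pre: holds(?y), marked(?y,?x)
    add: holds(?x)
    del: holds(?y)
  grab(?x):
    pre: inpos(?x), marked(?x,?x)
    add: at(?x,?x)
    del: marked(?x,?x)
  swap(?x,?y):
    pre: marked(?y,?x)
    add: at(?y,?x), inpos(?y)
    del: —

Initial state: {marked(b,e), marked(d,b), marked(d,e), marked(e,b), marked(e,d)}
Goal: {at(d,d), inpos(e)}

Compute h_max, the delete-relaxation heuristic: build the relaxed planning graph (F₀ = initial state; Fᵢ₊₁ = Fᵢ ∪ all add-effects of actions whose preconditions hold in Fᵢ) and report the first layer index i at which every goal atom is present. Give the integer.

F0 = init (5 atoms)
F1 = F0 ∪ {at(b,e), at(d,b), at(d,e), at(e,b), at(e,d), inpos(b), inpos(d), inpos(e)}  (13 atoms)
F2 = F1 ∪ {holds(b), holds(d), holds(e), marked(b,b), marked(d,d), marked(e,e)}  (19 atoms)
F3 = F2 ∪ {at(b,b), at(b,d), at(d,d), at(e,e)}  (23 atoms)
goal ⊆ F3  ⇒  h_max = 3

3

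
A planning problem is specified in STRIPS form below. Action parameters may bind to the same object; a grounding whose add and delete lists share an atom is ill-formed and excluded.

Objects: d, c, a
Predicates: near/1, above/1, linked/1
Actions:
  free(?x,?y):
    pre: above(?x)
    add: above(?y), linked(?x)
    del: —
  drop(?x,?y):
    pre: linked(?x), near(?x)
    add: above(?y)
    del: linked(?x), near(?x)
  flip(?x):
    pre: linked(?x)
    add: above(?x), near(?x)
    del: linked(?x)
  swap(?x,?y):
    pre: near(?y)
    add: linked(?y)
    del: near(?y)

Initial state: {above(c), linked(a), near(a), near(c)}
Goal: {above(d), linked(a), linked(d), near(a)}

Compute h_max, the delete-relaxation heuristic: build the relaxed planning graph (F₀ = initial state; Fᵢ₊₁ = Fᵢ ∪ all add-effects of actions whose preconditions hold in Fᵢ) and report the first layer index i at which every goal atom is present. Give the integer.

F0 = init (4 atoms)
F1 = F0 ∪ {above(a), above(d), linked(c)}  (7 atoms)
F2 = F1 ∪ {linked(d)}  (8 atoms)
goal ⊆ F2  ⇒  h_max = 2

2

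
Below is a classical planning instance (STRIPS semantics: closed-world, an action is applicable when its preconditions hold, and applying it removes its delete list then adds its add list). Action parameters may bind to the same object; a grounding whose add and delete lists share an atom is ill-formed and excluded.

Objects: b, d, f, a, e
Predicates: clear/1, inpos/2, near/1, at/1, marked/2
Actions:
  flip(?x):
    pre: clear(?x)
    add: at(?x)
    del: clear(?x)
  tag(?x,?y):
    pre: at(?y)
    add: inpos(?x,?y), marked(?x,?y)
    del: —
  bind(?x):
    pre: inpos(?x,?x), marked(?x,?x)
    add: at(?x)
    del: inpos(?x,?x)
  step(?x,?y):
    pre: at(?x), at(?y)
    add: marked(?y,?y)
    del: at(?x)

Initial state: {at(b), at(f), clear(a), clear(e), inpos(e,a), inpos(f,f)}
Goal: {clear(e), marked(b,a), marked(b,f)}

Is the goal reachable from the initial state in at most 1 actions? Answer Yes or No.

No

1. flip(a)  →  {at(a), at(b), at(f), clear(e), inpos(e,a), inpos(f,f)}
2. tag(b,f)  →  {at(a), at(b), at(f), clear(e), inpos(b,f), inpos(e,a), inpos(f,f), marked(b,f)}
3. tag(b,a)  →  {at(a), at(b), at(f), clear(e), inpos(b,a), inpos(b,f), inpos(e,a), inpos(f,f), marked(b,a), marked(b,f)}
optimal plan length = 3; 3 > 1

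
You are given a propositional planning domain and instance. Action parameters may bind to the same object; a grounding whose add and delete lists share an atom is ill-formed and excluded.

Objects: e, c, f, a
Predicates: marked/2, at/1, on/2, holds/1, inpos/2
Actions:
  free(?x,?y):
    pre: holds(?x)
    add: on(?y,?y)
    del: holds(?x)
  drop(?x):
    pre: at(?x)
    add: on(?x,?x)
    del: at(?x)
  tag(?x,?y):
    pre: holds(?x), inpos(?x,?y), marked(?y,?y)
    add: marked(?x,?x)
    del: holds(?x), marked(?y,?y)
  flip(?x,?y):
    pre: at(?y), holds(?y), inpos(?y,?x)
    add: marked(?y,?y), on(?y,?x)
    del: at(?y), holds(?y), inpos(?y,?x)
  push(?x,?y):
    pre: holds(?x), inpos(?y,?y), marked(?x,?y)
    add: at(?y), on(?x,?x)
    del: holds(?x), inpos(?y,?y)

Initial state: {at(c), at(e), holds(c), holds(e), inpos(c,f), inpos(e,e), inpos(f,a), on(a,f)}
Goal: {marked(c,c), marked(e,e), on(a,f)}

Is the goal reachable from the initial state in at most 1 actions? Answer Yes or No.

1. flip(e,e)  →  {at(c), holds(c), inpos(c,f), inpos(f,a), marked(e,e), on(a,f), on(e,e)}
2. flip(f,c)  →  {inpos(f,a), marked(c,c), marked(e,e), on(a,f), on(c,f), on(e,e)}
optimal plan length = 2; 2 > 1

No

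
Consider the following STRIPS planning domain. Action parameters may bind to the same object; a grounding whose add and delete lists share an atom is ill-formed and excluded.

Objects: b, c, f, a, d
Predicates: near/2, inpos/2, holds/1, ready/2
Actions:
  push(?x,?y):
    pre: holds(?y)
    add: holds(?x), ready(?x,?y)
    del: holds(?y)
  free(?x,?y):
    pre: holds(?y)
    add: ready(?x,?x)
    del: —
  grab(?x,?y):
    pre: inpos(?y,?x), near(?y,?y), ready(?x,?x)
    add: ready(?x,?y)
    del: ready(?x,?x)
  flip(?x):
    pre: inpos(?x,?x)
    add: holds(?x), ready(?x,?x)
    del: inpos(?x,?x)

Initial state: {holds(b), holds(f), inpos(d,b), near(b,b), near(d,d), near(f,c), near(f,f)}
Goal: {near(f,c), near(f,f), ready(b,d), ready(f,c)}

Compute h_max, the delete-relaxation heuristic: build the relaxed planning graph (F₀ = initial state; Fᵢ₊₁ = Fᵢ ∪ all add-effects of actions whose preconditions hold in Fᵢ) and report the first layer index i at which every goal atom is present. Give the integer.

2

F0 = init (7 atoms)
F1 = F0 ∪ {holds(a), holds(c), holds(d), ready(a,a), ready(a,b), ready(a,f), ready(b,b), ready(b,f), ready(c,b), ready(c,c), ready(c,f), ready(d,b), ready(d,d), ready(d,f), ready(f,b), ready(f,f)}  (23 atoms)
F2 = F1 ∪ {ready(a,c), ready(a,d), ready(b,a), ready(b,c), ready(b,d), ready(c,a), ready(c,d), ready(d,a), ready(d,c), ready(f,a), ready(f,c), ready(f,d)}  (35 atoms)
goal ⊆ F2  ⇒  h_max = 2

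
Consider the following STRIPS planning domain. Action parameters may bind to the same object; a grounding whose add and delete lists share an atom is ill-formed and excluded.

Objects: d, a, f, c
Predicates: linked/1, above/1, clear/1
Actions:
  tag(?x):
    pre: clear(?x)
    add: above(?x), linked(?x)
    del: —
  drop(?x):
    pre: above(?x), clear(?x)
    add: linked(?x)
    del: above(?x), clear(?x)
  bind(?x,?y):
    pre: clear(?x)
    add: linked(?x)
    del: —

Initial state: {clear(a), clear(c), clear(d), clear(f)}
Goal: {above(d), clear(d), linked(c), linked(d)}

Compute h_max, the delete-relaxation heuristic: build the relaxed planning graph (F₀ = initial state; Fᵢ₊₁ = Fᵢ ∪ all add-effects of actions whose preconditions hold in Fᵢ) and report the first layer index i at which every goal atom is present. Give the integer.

1

F0 = init (4 atoms)
F1 = F0 ∪ {above(a), above(c), above(d), above(f), linked(a), linked(c), linked(d), linked(f)}  (12 atoms)
goal ⊆ F1  ⇒  h_max = 1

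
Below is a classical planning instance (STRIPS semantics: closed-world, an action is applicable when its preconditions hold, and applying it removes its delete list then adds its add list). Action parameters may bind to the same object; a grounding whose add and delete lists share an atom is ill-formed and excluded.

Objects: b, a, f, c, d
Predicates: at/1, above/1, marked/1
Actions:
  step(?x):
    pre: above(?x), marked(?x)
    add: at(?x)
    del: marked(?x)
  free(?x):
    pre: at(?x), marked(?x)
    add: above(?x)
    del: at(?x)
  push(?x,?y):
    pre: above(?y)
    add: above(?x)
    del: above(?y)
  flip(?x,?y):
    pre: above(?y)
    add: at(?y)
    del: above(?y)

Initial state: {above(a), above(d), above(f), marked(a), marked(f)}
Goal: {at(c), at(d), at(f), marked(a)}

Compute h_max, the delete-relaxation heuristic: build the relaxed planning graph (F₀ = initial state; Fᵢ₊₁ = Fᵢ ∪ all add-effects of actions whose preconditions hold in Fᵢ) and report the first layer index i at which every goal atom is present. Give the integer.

2

F0 = init (5 atoms)
F1 = F0 ∪ {above(b), above(c), at(a), at(d), at(f)}  (10 atoms)
F2 = F1 ∪ {at(b), at(c)}  (12 atoms)
goal ⊆ F2  ⇒  h_max = 2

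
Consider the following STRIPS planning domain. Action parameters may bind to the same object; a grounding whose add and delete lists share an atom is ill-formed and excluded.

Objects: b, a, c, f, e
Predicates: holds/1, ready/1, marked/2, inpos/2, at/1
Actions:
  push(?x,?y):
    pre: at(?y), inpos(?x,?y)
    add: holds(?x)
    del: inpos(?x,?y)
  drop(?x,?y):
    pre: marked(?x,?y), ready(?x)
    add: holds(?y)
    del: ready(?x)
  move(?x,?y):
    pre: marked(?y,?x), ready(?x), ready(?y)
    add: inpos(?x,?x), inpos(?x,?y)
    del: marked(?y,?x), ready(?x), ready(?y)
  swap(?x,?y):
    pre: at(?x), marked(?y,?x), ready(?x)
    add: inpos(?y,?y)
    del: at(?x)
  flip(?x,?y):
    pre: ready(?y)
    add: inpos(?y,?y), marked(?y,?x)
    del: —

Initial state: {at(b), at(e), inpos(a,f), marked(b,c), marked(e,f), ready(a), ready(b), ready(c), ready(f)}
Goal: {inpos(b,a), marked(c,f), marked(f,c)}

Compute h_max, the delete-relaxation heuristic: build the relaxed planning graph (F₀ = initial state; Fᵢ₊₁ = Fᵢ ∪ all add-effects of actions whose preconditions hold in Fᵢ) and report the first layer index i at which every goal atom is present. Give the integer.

F0 = init (9 atoms)
F1 = F0 ∪ {holds(c), inpos(a,a), inpos(b,b), inpos(c,b), inpos(c,c), inpos(f,f), marked(a,a), marked(a,b), marked(a,c), marked(a,e), marked(a,f), marked(b,a), marked(b,b), marked(b,e), marked(b,f), marked(c,a), marked(c,b), marked(c,c), marked(c,e), marked(c,f), marked(f,a), marked(f,b), marked(f,c), marked(f,e), marked(f,f)}  (34 atoms)
F2 = F1 ∪ {holds(a), holds(b), holds(e), holds(f), inpos(a,b), inpos(a,c), inpos(b,a), inpos(b,c), inpos(b,f), inpos(c,a), inpos(c,f), inpos(f,a), inpos(f,b), inpos(f,c)}  (48 atoms)
goal ⊆ F2  ⇒  h_max = 2

2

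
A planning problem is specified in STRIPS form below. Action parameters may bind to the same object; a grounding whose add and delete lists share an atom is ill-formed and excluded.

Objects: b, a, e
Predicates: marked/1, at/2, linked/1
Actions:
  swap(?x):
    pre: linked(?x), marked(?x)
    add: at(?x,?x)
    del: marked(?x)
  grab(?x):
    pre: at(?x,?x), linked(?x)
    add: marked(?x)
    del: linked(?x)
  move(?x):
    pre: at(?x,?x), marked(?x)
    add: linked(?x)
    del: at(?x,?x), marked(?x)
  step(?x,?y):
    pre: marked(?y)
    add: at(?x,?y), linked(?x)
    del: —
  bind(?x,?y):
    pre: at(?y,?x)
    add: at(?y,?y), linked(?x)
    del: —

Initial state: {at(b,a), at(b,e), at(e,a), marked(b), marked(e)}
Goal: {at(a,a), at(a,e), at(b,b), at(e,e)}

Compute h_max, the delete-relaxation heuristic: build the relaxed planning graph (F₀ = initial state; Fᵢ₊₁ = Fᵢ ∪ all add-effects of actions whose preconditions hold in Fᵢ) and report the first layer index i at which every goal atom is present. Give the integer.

2

F0 = init (5 atoms)
F1 = F0 ∪ {at(a,b), at(a,e), at(b,b), at(e,b), at(e,e), linked(a), linked(b), linked(e)}  (13 atoms)
F2 = F1 ∪ {at(a,a)}  (14 atoms)
goal ⊆ F2  ⇒  h_max = 2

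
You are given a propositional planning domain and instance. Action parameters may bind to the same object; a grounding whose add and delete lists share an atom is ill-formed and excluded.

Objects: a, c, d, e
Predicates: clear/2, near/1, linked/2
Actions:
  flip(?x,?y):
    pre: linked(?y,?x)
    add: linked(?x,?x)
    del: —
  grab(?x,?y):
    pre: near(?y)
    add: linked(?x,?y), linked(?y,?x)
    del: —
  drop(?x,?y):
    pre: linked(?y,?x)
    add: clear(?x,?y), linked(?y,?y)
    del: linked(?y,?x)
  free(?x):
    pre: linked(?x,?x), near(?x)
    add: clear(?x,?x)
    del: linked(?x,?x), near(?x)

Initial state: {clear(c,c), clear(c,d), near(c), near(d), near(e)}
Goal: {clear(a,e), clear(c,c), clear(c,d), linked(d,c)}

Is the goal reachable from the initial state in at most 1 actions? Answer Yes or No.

1. grab(a,e)  →  {clear(c,c), clear(c,d), linked(a,e), linked(e,a), near(c), near(d), near(e)}
2. grab(c,d)  →  {clear(c,c), clear(c,d), linked(a,e), linked(c,d), linked(d,c), linked(e,a), near(c), near(d), near(e)}
3. drop(a,e)  →  {clear(a,e), clear(c,c), clear(c,d), linked(a,e), linked(c,d), linked(d,c), linked(e,e), near(c), near(d), near(e)}
optimal plan length = 3; 3 > 1

No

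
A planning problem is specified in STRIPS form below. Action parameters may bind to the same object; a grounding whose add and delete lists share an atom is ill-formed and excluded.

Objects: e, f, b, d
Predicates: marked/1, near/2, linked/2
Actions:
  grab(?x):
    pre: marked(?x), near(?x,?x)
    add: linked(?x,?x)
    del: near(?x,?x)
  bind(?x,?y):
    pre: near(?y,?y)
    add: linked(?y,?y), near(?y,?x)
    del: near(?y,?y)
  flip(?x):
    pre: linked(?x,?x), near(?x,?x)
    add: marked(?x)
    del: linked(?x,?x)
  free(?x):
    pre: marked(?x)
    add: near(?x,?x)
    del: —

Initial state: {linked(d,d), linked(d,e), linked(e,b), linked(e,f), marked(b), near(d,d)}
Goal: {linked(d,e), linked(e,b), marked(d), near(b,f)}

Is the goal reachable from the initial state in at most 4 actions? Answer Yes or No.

1. flip(d)  →  {linked(d,e), linked(e,b), linked(e,f), marked(b), marked(d), near(d,d)}
2. free(b)  →  {linked(d,e), linked(e,b), linked(e,f), marked(b), marked(d), near(b,b), near(d,d)}
3. bind(f,b)  →  {linked(b,b), linked(d,e), linked(e,b), linked(e,f), marked(b), marked(d), near(b,f), near(d,d)}
optimal plan length = 3; 3 ≤ 4

Yes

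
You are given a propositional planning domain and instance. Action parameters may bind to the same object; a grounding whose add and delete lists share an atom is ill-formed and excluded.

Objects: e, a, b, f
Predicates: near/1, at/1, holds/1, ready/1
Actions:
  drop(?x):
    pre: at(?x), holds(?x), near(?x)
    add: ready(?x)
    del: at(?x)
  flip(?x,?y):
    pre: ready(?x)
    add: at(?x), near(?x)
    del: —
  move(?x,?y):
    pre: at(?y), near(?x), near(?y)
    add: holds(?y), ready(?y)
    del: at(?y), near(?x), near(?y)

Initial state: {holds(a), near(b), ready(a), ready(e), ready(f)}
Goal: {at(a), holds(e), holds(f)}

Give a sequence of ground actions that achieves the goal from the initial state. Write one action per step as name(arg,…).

flip(e,e); flip(a,e); flip(f,e); move(e,e); move(a,f)

1. flip(e,e)  →  {at(e), holds(a), near(b), near(e), ready(a), ready(e), ready(f)}
2. flip(a,e)  →  {at(a), at(e), holds(a), near(a), near(b), near(e), ready(a), ready(e), ready(f)}
3. flip(f,e)  →  {at(a), at(e), at(f), holds(a), near(a), near(b), near(e), near(f), ready(a), ready(e), ready(f)}
4. move(e,e)  →  {at(a), at(f), holds(a), holds(e), near(a), near(b), near(f), ready(a), ready(e), ready(f)}
5. move(a,f)  →  {at(a), holds(a), holds(e), holds(f), near(b), ready(a), ready(e), ready(f)}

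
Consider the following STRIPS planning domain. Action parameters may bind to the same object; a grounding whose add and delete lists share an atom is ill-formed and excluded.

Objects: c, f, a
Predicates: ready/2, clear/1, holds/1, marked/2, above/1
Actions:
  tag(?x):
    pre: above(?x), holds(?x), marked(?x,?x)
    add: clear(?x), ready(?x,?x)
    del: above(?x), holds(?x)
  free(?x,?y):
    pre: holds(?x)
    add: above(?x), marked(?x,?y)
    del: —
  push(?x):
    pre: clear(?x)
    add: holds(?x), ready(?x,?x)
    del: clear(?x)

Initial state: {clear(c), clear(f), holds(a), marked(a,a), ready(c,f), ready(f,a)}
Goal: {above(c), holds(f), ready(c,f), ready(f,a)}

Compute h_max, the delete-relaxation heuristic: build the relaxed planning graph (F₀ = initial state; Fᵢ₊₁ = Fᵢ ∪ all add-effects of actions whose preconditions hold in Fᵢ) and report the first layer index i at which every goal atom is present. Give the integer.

F0 = init (6 atoms)
F1 = F0 ∪ {above(a), holds(c), holds(f), marked(a,c), marked(a,f), ready(c,c), ready(f,f)}  (13 atoms)
F2 = F1 ∪ {above(c), above(f), clear(a), marked(c,a), marked(c,c), marked(c,f), marked(f,a), marked(f,c), marked(f,f), ready(a,a)}  (23 atoms)
goal ⊆ F2  ⇒  h_max = 2

2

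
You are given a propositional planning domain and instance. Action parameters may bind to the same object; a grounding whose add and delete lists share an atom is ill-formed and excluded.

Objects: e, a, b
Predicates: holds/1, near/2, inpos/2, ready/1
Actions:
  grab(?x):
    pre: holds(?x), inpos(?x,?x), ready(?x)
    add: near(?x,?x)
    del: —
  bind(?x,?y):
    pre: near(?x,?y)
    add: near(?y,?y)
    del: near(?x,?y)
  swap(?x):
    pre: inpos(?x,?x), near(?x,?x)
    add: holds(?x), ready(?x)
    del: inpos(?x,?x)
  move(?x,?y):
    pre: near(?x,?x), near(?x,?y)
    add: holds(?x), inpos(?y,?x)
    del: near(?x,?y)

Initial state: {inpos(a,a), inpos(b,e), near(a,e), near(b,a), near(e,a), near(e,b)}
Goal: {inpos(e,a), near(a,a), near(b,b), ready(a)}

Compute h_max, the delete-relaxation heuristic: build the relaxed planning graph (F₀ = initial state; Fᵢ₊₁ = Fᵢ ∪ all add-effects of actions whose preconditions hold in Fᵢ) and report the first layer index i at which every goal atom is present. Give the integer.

2

F0 = init (6 atoms)
F1 = F0 ∪ {near(a,a), near(b,b), near(e,e)}  (9 atoms)
F2 = F1 ∪ {holds(a), holds(b), holds(e), inpos(a,b), inpos(a,e), inpos(b,b), inpos(e,a), inpos(e,e), ready(a)}  (18 atoms)
goal ⊆ F2  ⇒  h_max = 2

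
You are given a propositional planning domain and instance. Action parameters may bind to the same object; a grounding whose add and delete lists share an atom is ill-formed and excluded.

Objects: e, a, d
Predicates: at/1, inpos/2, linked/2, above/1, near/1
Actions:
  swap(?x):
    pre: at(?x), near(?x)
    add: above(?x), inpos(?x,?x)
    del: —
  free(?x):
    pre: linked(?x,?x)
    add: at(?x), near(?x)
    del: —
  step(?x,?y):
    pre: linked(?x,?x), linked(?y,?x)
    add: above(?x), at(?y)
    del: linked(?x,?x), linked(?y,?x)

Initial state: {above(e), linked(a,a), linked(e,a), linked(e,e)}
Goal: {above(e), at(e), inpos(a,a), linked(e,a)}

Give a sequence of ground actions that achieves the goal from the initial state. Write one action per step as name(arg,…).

1. free(e)  →  {above(e), at(e), linked(a,a), linked(e,a), linked(e,e), near(e)}
2. free(a)  →  {above(e), at(a), at(e), linked(a,a), linked(e,a), linked(e,e), near(a), near(e)}
3. swap(a)  →  {above(a), above(e), at(a), at(e), inpos(a,a), linked(a,a), linked(e,a), linked(e,e), near(a), near(e)}

free(e); free(a); swap(a)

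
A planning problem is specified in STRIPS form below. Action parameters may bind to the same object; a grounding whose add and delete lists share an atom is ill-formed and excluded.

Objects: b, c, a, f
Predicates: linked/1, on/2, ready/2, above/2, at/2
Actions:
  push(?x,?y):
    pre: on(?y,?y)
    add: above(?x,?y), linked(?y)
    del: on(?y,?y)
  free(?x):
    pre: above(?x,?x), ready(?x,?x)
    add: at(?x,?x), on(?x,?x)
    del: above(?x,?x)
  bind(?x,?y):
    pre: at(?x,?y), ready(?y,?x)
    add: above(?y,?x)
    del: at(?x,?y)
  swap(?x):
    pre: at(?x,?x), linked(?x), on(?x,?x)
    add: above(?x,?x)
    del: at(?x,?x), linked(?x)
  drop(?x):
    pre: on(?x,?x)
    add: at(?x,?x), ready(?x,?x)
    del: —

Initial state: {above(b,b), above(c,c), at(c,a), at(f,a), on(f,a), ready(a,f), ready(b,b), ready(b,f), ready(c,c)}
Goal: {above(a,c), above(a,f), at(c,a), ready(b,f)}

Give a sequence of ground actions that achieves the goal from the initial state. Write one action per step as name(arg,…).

1. free(c)  →  {above(b,b), at(c,a), at(c,c), at(f,a), on(c,c), on(f,a), ready(a,f), ready(b,b), ready(b,f), ready(c,c)}
2. push(a,c)  →  {above(a,c), above(b,b), at(c,a), at(c,c), at(f,a), linked(c), on(f,a), ready(a,f), ready(b,b), ready(b,f), ready(c,c)}
3. bind(f,a)  →  {above(a,c), above(a,f), above(b,b), at(c,a), at(c,c), linked(c), on(f,a), ready(a,f), ready(b,b), ready(b,f), ready(c,c)}

free(c); push(a,c); bind(f,a)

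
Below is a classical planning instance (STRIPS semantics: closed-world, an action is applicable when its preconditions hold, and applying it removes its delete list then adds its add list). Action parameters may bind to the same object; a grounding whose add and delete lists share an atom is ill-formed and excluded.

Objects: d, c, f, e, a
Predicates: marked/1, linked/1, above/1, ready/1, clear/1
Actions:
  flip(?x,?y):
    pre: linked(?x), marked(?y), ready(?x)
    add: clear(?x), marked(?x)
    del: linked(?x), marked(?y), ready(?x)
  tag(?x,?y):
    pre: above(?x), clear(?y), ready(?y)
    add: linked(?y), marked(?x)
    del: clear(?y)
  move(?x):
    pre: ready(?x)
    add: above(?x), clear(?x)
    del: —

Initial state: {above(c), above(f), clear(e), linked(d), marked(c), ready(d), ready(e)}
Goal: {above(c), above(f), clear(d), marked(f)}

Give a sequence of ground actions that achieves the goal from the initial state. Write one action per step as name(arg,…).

1. flip(d,c)  →  {above(c), above(f), clear(d), clear(e), marked(d), ready(e)}
2. tag(f,e)  →  {above(c), above(f), clear(d), linked(e), marked(d), marked(f), ready(e)}

flip(d,c); tag(f,e)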